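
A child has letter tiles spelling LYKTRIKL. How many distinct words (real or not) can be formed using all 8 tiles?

10080

LYKTRIKL has 8 letters with K appearing twice and L appearing twice.
Dividing 8! = 40320 by 2!·2! = 4 for the repeated letters gives 10080.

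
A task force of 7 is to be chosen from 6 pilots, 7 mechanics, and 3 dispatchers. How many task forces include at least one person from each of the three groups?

9569

Total 7-person selections from all 16: C(16,7) = 11440.
Subtract selections that omit an entire group: no pilots → C(10,7) = 120; no mechanics → C(9,7) = 36; no dispatchers → C(13,7) = 1716.
Add back selections omitting two groups (i.e. drawn from a single group): C(6,7) + C(7,7) + C(3,7) = 1.
By inclusion–exclusion: 11440 − 1872 + 1 = 9569.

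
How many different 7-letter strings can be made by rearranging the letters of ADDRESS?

1260

ADDRESS has 7 letters with D appearing twice and S appearing twice.
So there are 7! / (2!·2!) = 1260 distinguishable arrangements.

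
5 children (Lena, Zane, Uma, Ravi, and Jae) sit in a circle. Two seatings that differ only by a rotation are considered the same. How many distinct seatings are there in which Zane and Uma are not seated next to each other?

12

Without the restriction there are (4)! = 24 seatings.
Seatings with Zane beside Uma: treat them as a block with 2 internal orders, giving 2 × (3)! = 12.
Subtracting, 24 − 12 = 12.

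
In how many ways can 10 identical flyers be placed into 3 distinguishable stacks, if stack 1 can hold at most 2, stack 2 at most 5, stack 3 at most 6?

9

Ignoring the caps, the number of non-negative solutions to x_1+…+x_3 = 10 is C(12,2) = 66.
Subtract solutions that violate a single cap (substitute x_i' = x_i − (cap_i+1)): x_1 ≥ 3 gives C(9,2) = 36; x_2 ≥ 6 gives C(6,2) = 15; x_3 ≥ 7 gives C(5,2) = 10. Together 61.
Add back pairs where two caps are both exceeded: 3 + 1 + 0 = 4.
By inclusion–exclusion the count is 66 − 61 + 4 = 9.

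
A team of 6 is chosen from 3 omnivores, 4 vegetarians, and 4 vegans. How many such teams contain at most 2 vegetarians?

Split by how many vegetarians are chosen (0 through 2).
Sum: C(4,0)·C(7,6) + C(4,1)·C(7,5) + C(4,2)·C(7,4) = 7 + 84 + 210 = 301.

301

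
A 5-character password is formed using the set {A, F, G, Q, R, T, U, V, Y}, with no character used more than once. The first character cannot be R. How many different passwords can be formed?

The first character has 9−1 = 8 choices (anything except R).
The remaining 4 characters are filled from the other 8 symbols without repetition: 8 × 7 × 6 × 5 = 1680.
Total: 8 × 1680 = 13440.

13440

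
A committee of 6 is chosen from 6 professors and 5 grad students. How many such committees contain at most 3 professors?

Split by how many professors are chosen (0 through 3).
Sum: C(6,0)·C(5,6) + C(6,1)·C(5,5) + C(6,2)·C(5,4) + C(6,3)·C(5,3) = 0 + 6 + 75 + 200 = 281.

281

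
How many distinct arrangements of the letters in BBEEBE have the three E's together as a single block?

4

Treat the 3 copies of E as a single block. The multiset to arrange is then {EEE, B, B, B}, 4 items in all.
That gives (4)!/(3!) = 4 arrangements.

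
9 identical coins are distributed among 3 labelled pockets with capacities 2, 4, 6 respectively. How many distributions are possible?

9

Without the upper bounds there are C(11,2) = 55 ways to split 9 among 3 pockets.
Subtract solutions that violate a single cap (substitute x_i' = x_i − (cap_i+1)): x_1 ≥ 3 gives C(8,2) = 28; x_2 ≥ 5 gives C(6,2) = 15; x_3 ≥ 7 gives C(4,2) = 6. Together 49.
Add back pairs where two caps are both exceeded: 3 + 0 + 0 = 3.
By inclusion–exclusion the count is 55 − 49 + 3 = 9.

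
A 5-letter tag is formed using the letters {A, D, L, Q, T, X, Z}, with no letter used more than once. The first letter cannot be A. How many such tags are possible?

The first letter has 7−1 = 6 choices (anything except A).
The remaining 4 letters are filled from the other 6 symbols without repetition: 6 × 5 × 4 × 3 = 360.
Total: 6 × 360 = 2160.

2160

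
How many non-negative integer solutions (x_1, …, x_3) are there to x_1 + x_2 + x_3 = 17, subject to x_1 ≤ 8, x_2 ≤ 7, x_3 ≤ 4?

6

Without the upper bounds there are C(19,2) = 171 ways to split 17 among 3 variables.
Subtract solutions that violate a single cap (substitute x_i' = x_i − (cap_i+1)): x_1 ≥ 9 gives C(10,2) = 45; x_2 ≥ 8 gives C(11,2) = 55; x_3 ≥ 5 gives C(14,2) = 91. Together 191.
Add back pairs where two caps are both exceeded: 1 + 10 + 15 = 26.
By inclusion–exclusion the count is 171 − 191 + 26 = 6.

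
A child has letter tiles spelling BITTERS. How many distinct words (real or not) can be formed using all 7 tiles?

Letter multiplicities in BITTERS: B×1, E×1, I×1, R×1, S×1, T×2.
Dividing 7! = 5040 by 2! = 2 for the repeated letters gives 2520.

2520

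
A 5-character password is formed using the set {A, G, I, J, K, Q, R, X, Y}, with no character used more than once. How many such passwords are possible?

15120

Choose and order 5 of the 9 symbols: the first character has 9 options, the next 8, and so on down to 5.
9 × 8 × 7 × 6 × 5 = 15120.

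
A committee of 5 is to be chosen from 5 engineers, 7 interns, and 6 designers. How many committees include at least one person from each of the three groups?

Unrestricted: C(18,5) = 8568 ways to pick any 5 of the 18.
Subtract selections that omit an entire group: no engineers → C(13,5) = 1287; no interns → C(11,5) = 462; no designers → C(12,5) = 792.
Add back selections omitting two groups (i.e. drawn from a single group): C(5,5) + C(7,5) + C(6,5) = 28.
By inclusion–exclusion: 8568 − 2541 + 28 = 6055.

6055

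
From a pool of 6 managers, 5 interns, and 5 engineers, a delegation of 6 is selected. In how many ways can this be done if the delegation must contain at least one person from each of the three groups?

6875

Total 6-person selections from all 16: C(16,6) = 8008.
Selections missing a whole group: no managers → C(10,6) = 210; no interns → C(11,6) = 462; no engineers → C(11,6) = 462.
Add back selections omitting two groups (i.e. drawn from a single group): C(6,6) + C(5,6) + C(5,6) = 1.
By inclusion–exclusion: 8008 − 1134 + 1 = 6875.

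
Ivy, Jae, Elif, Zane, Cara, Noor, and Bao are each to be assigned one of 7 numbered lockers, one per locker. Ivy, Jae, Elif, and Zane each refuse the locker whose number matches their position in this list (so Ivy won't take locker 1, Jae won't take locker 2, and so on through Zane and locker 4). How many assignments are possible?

2790

Let Aᵢ (for 1 ≤ i ≤ 4) be the placements that put person i in their forbidden locker. Any j of these fix j positions, leaving (7−j)! ways to fill the rest, and there are C(4,j) ways to pick which j.
By inclusion–exclusion, the number of valid placements is Σ_{j=0}^{4} (−1)^j C(4,j)·(7−j)!.
Computing: 5040 − 2880 + 720 − 96 + 6 = 2790.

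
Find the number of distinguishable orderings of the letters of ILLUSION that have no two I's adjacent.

7560

There are 8!/(2!·2!) = 10080 arrangements of ILLUSION in total.
Arrangements with the I's together: treat II as one letter, giving (7)!/(2!) = 2520.
Subtracting, 10080 − 2520 = 7560 arrangements keep the I's apart.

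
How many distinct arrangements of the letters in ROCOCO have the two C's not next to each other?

40

There are 6!/(3!·2!) = 60 arrangements of ROCOCO in total.
Arrangements with the C's together: treat CC as one letter, giving (5)!/(3!) = 20.
Hence 60 − 20 = 40.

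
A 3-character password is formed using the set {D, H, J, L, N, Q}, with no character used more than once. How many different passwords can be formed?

With no repetition, fill the 3 characters in order: 6 choices, then 5, down to 4.
That product is 6 × 5 × 4 = 120.

120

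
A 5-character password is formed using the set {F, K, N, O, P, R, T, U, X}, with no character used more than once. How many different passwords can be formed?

Choose and order 5 of the 9 symbols: the first character has 9 options, the next 8, and so on down to 5.
9 × 8 × 7 × 6 × 5 = 15120.

15120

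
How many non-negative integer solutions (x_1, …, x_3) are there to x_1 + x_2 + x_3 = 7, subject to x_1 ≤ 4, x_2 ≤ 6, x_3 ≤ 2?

14

Without the upper bounds there are C(9,2) = 36 ways to split 7 among 3 variables.
Subtract solutions that violate a single cap (substitute x_i' = x_i − (cap_i+1)): x_1 ≥ 5 gives C(4,2) = 6; x_2 ≥ 7 gives C(2,2) = 1; x_3 ≥ 3 gives C(6,2) = 15. Together 22.
No two caps can be exceeded simultaneously, so the pair terms are all 0.
By inclusion–exclusion the count is 36 − 22 + 0 = 14.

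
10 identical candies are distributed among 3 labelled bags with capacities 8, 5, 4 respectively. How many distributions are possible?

27

By stars and bars, unrestricted non-negative solutions to x_1+…+x_3 = 10 number C(10+2,2) = 66.
Subtract solutions that violate a single cap (substitute x_i' = x_i − (cap_i+1)): x_1 ≥ 9 gives C(3,2) = 3; x_2 ≥ 6 gives C(6,2) = 15; x_3 ≥ 5 gives C(7,2) = 21. Together 39.
No two caps can be exceeded simultaneously, so the pair terms are all 0.
By inclusion–exclusion the count is 66 − 39 + 0 = 27.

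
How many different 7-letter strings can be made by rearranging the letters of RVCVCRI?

RVCVCRI has 7 letters with C appearing twice, R appearing twice, and V appearing twice.
So there are 7! / (2!·2!·2!) = 630 distinguishable arrangements.

630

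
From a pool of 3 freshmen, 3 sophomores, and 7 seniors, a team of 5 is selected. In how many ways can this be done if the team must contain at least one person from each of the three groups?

798

Total 5-person selections from all 13: C(13,5) = 1287.
Subtract selections that omit an entire group: no freshmen → C(10,5) = 252; no sophomores → C(10,5) = 252; no seniors → C(6,5) = 6.
Add back selections omitting two groups (i.e. drawn from a single group): C(3,5) + C(3,5) + C(7,5) = 21.
By inclusion–exclusion: 1287 − 510 + 21 = 798.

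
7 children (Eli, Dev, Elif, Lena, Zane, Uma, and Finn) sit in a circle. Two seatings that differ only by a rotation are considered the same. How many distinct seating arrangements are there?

Around a circle, 7 distinct people have 7!/7 = (6)! = 720 rotationally distinct seatings.

720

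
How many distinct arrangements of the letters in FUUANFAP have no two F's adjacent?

Total arrangements of FUUANFAP: 8!/(2!·2!·2!) = 5040.
If the two F's are adjacent, glue them into one block, leaving 7 items to arrange: (7)!/(2!·2!) = 1260 ways.
Hence 5040 − 1260 = 3780.

3780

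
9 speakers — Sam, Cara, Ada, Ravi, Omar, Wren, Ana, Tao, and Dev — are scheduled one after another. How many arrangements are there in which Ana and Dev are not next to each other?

282240

Of the 9! = 362880 arrangements, those with Ana and Dev adjacent number 2 × 8! = 80640 (treat the pair as a block with 2 internal orders).
Complementary counting: 362880 − 80640 = 282240.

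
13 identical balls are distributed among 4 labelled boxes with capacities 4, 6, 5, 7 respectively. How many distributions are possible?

151

Ignoring the caps, the number of non-negative solutions to x_1+…+x_4 = 13 is C(16,3) = 560.
Subtract solutions that violate a single cap (substitute x_i' = x_i − (cap_i+1)): x_1 ≥ 5 gives C(11,3) = 165; x_2 ≥ 7 gives C(9,3) = 84; x_3 ≥ 6 gives C(10,3) = 120; x_4 ≥ 8 gives C(8,3) = 56. Together 425.
Add back pairs where two caps are both exceeded: 4 + 10 + 1 + 1 + 0 + 0 = 16.
By inclusion–exclusion the count is 560 − 425 + 16 = 151.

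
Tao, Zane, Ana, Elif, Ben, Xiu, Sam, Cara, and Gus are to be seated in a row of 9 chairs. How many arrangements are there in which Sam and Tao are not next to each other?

Of the 9! = 362880 arrangements, those with Sam and Tao adjacent number 2 × 8! = 80640 (treat the pair as a block with 2 internal orders).
Complementary counting: 362880 − 80640 = 282240.

282240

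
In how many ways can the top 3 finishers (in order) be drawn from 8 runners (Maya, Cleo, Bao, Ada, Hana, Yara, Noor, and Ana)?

This is an ordered selection of 3 from 8: P(8,3).
That gives 8 × 7 × 6 = 336.

336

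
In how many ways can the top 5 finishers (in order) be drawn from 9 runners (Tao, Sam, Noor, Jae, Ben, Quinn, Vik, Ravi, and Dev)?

15120

There are 9 choices for 1st place, 8 for 2nd, and so on down to 5 for position 5.
That gives 9 × 8 × 7 × 6 × 5 = 15120.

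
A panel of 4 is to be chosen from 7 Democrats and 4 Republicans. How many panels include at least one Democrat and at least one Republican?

Total 4-person selections from all 11: C(11,4) = 330.
Selections missing a whole group: no Democrats → C(4,4) = 1; no Republicans → C(7,4) = 35.
Both groups omitted at once is impossible, so 330 − 36 = 294.

294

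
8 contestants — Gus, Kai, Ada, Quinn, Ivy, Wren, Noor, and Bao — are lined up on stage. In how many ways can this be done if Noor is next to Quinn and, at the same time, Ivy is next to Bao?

Treat {Noor,Quinn} as one block (2 orders) and {Ivy,Bao} as another (2 orders).
That leaves 6 units to arrange: 2 × 2 × 6! = 4 × 720 = 2880.

2880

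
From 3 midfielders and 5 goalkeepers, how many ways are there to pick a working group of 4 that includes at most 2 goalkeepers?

35

Split by how many goalkeepers are chosen (0 through 2).
Sum: C(5,0)·C(3,4) + C(5,1)·C(3,3) + C(5,2)·C(3,2) = 0 + 5 + 30 = 35.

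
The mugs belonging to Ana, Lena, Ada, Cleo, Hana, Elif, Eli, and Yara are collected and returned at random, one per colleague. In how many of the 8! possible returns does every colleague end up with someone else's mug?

This is the derangement count D_8: permutations of 8 items with no fixed point.
By inclusion–exclusion this is Σ_{j=0}^{8} (−1)^j C(8,j)·(8−j)!.
Computing: 40320 − 40320 + 20160 − 6720 + 1680 − 336 + 56 − 8 + 1 = 14833.

14833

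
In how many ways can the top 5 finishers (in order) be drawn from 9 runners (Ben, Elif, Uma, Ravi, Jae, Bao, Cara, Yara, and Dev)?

There are 9 choices for 1st place, 8 for 2nd, and so on down to 5 for position 5.
That gives 9 × 8 × 7 × 6 × 5 = 15120.

15120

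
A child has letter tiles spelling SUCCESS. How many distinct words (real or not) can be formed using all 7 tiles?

The 7 letters of SUCCESS have repeats: C appearing twice and S appearing 3 times.
The number of distinct arrangements is 7!/(3!·2!) = 5040/12 = 420.

420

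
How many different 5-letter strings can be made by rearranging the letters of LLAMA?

LLAMA has 5 letters with A appearing twice and L appearing twice.
The number of distinct arrangements is 5!/(2!·2!) = 120/4 = 30.

30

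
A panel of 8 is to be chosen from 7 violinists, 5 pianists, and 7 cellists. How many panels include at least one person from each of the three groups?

Unrestricted: C(19,8) = 75582 ways to pick any 8 of the 19.
Selections missing a whole group: no violinists → C(12,8) = 495; no pianists → C(14,8) = 3003; no cellists → C(12,8) = 495.
Add back selections omitting two groups (i.e. drawn from a single group): C(7,8) + C(5,8) + C(7,8) = 0.
By inclusion–exclusion: 75582 − 3993 + 0 = 71589.

71589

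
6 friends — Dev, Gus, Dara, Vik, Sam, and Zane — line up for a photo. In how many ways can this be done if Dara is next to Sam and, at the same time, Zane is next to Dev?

96

Treat {Dara,Sam} as one block (2 orders) and {Zane,Dev} as another (2 orders).
That leaves 4 units to arrange: 2 × 2 × 4! = 4 × 24 = 96.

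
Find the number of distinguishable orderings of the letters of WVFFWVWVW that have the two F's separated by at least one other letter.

980

There are 9!/(4!·3!·2!) = 1260 arrangements of WVFFWVWVW in total.
Arrangements with the F's together: treat FF as one letter, giving (8)!/(4!·3!) = 280.
Hence 1260 − 280 = 980.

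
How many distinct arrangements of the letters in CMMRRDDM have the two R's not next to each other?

Total arrangements of CMMRRDDM: 8!/(3!·2!·2!) = 1680.
If the two R's are adjacent, glue them into one block, leaving 7 items to arrange: (7)!/(3!·2!) = 420 ways.
Subtracting, 1680 − 420 = 1260 arrangements keep the R's apart.

1260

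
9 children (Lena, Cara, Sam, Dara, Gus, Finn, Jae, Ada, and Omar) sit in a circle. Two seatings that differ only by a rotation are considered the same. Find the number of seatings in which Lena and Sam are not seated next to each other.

30240

All circular seatings of 9 people number (8)! = 40320.
Seatings with Lena beside Sam: treat them as a block with 2 internal orders, giving 2 × (7)! = 10080.
Subtracting, 40320 − 10080 = 30240.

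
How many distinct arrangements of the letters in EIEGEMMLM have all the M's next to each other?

840

Treat the 3 copies of M as a single block. The multiset to arrange is then {MMM, E, E, E, G, I, L}, 7 items in all.
That gives (7)!/(3!) = 840 arrangements.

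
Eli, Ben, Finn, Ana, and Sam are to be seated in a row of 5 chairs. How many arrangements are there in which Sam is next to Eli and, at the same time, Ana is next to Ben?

Treat {Sam,Eli} as one block (2 orders) and {Ana,Ben} as another (2 orders).
That leaves 3 units to arrange: 2 × 2 × 3! = 4 × 6 = 24.

24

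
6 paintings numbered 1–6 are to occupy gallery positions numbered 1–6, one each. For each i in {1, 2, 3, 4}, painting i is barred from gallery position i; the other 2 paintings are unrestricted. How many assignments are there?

362

Let Aᵢ (for 1 ≤ i ≤ 4) be the placements that put painting i in its forbidden gallery position. Any j of these fix j positions, leaving (6−j)! ways to fill the rest, and there are C(4,j) ways to pick which j.
By inclusion–exclusion, the number of valid placements is Σ_{j=0}^{4} (−1)^j C(4,j)·(6−j)!.
Computing: 720 − 480 + 144 − 24 + 2 = 362.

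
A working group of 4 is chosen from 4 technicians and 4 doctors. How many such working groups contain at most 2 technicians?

53

Split by how many technicians are chosen (0 through 2).
Sum: C(4,0)·C(4,4) + C(4,1)·C(4,3) + C(4,2)·C(4,2) = 1 + 16 + 36 = 53.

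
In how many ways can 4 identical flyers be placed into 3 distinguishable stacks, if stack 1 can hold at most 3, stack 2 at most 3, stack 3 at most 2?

10

By stars and bars, unrestricted non-negative solutions to x_1+…+x_3 = 4 number C(4+2,2) = 15.
Subtract solutions that violate a single cap (substitute x_i' = x_i − (cap_i+1)): x_1 ≥ 4 gives C(2,2) = 1; x_2 ≥ 4 gives C(2,2) = 1; x_3 ≥ 3 gives C(3,2) = 3. Together 5.
No two caps can be exceeded simultaneously, so the pair terms are all 0.
By inclusion–exclusion the count is 15 − 5 + 0 = 10.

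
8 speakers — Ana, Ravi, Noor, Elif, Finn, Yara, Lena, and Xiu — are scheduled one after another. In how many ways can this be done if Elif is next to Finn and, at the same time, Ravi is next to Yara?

Treat {Elif,Finn} as one block (2 orders) and {Ravi,Yara} as another (2 orders).
That leaves 6 units to arrange: 2 × 2 × 6! = 4 × 720 = 2880.

2880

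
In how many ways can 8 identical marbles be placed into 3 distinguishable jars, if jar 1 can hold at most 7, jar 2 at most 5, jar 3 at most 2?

17

Ignoring the caps, the number of non-negative solutions to x_1+…+x_3 = 8 is C(10,2) = 45.
Subtract solutions that violate a single cap (substitute x_i' = x_i − (cap_i+1)): x_1 ≥ 8 gives C(2,2) = 1; x_2 ≥ 6 gives C(4,2) = 6; x_3 ≥ 3 gives C(7,2) = 21. Together 28.
No two caps can be exceeded simultaneously, so the pair terms are all 0.
By inclusion–exclusion the count is 45 − 28 + 0 = 17.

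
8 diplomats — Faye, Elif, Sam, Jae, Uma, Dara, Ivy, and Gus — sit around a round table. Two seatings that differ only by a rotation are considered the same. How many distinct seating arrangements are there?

5040

Fix one person's seat to break rotational symmetry; the remaining 7 people can be arranged in (7)! = 5040 ways.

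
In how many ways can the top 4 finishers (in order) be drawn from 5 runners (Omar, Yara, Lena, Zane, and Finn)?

This is an ordered selection of 4 from 5: P(5,4).
That gives 5 × 4 × 3 × 2 = 120.

120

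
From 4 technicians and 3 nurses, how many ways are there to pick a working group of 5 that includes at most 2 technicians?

6

Split by how many technicians are chosen (0 through 2).
Sum: C(4,0)·C(3,5) + C(4,1)·C(3,4) + C(4,2)·C(3,3) = 0 + 0 + 6 = 6.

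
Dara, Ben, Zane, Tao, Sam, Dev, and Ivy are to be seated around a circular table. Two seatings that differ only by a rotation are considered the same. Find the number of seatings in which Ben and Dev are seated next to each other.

Glue Ben and Dev into a block (2 internal orders). Seating 6 units around a circle gives (5)! arrangements.
So 2 × (5)! = 2 × 120 = 240.

240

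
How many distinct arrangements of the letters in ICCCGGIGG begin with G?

560

Fix G in the first position and arrange the remaining 8 letters.
Those 8 letters have C appearing 3 times, G appearing 3 times, and I appearing twice, giving (8)!/(3!·3!·2!) = 560.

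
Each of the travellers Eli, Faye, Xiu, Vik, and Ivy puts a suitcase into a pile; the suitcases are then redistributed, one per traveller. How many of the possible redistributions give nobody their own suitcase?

Let Aᵢ be the assignments in which traveller i gets their own suitcase. We want the size of the complement of A₁∪…∪A_5.
By inclusion–exclusion this is Σ_{j=0}^{5} (−1)^j C(5,j)·(5−j)!.
Computing: 120 − 120 + 60 − 20 + 5 − 1 = 44.

44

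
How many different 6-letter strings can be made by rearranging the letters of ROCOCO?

Letter multiplicities in ROCOCO: C×2, O×3, R×1.
So there are 6! / (3!·2!) = 60 distinguishable arrangements.

60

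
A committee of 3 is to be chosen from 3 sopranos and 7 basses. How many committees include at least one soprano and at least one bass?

84

With no constraint there are C(10,3) = 120 possible selections.
Subtract selections that omit an entire group: no sopranos → C(7,3) = 35; no basses → C(3,3) = 1.
Both groups omitted at once is impossible, so 120 − 36 = 84.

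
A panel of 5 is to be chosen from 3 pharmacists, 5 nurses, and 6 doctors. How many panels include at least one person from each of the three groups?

1365

With no constraint there are C(14,5) = 2002 possible selections.
Selections missing a whole group: no pharmacists → C(11,5) = 462; no nurses → C(9,5) = 126; no doctors → C(8,5) = 56.
Add back selections omitting two groups (i.e. drawn from a single group): C(3,5) + C(5,5) + C(6,5) = 7.
By inclusion–exclusion: 2002 − 644 + 7 = 1365.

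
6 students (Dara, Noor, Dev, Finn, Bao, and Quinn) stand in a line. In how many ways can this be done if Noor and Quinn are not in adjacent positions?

480

There are 6! = 720 arrangements in all. If Noor and Quinn are adjacent, merging them into one block gives 2·(5)! = 240 arrangements.
So 720 − 240 = 480 arrangements keep them apart.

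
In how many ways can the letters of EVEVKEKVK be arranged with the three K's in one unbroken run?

Treat the 3 copies of K as a single block. The multiset to arrange is then {KKK, E, E, E, V, V, V}, 7 items in all.
That gives (7)!/(3!·3!) = 140 arrangements.

140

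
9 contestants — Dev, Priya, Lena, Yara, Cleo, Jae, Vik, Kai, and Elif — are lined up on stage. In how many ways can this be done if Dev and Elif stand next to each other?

80640

Treat {Dev, Elif} as a single unit. There are 8 units to order, and the pair itself can be ordered 2 ways.
So the count is 2·(8)! = 80640.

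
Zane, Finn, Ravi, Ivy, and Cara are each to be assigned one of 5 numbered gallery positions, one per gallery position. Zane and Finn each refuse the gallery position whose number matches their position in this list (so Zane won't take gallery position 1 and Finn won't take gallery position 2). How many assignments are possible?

78

Let Aᵢ (for i ∈ {1, 2}) be the placements that put person i in their forbidden gallery position. Any j of these fix j positions, leaving (5−j)! ways to fill the rest, and there are C(2,j) ways to pick which j.
By inclusion–exclusion, the number of valid placements is Σ_{j=0}^{2} (−1)^j C(2,j)·(5−j)!.
Computing: 120 − 48 + 6 = 78.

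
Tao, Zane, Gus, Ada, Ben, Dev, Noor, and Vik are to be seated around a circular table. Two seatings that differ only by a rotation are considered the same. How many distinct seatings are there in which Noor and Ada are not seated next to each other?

3600

Without the restriction there are (7)! = 5040 seatings.
Those with Noor next to Ada: fuse the pair into one unit and seat 7 units around a circle — 2·(6)! = 1440.
Subtracting, 5040 − 1440 = 3600.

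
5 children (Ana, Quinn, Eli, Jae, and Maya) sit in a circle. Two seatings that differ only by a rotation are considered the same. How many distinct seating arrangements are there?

Fix one person's seat to break rotational symmetry; the remaining 4 people can be arranged in (4)! = 24 ways.

24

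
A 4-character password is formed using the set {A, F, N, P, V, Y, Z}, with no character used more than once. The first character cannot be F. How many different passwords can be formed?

The first character has 7−1 = 6 choices (anything except F).
The remaining 3 characters are filled from the other 6 symbols without repetition: 6 × 5 × 4 = 120.
Total: 6 × 120 = 720.

720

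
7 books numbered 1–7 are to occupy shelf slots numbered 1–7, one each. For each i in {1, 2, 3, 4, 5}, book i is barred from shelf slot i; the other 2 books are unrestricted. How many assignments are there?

2428

Let Aᵢ (for 1 ≤ i ≤ 5) be the placements that put book i in its forbidden shelf slot. Any j of these fix j positions, leaving (7−j)! ways to fill the rest, and there are C(5,j) ways to pick which j.
By inclusion–exclusion, the number of valid placements is Σ_{j=0}^{5} (−1)^j C(5,j)·(7−j)!.
Computing: 5040 − 3600 + 1200 − 240 + 30 − 2 = 2428.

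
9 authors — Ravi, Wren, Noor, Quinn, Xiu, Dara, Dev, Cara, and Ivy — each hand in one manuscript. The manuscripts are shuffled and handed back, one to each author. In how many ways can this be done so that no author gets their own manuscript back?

133496

This is the derangement count D_9: permutations of 9 items with no fixed point.
By inclusion–exclusion this is Σ_{j=0}^{9} (−1)^j C(9,j)·(9−j)!.
Computing: 362880 − 362880 + 181440 − 60480 + 15120 − 3024 + 504 − 72 + 9 − 1 = 133496.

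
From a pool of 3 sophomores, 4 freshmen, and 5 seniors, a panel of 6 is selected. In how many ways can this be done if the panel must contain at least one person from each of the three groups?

805

Total 6-person selections from all 12: C(12,6) = 924.
Subtract selections that omit an entire group: no sophomores → C(9,6) = 84; no freshmen → C(8,6) = 28; no seniors → C(7,6) = 7.
Add back selections omitting two groups (i.e. drawn from a single group): C(3,6) + C(4,6) + C(5,6) = 0.
By inclusion–exclusion: 924 − 119 + 0 = 805.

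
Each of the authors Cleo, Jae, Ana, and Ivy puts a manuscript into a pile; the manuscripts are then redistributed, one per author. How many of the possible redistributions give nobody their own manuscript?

9

Let Aᵢ be the assignments in which author i gets their own manuscript. We want the size of the complement of A₁∪…∪A_4.
By inclusion–exclusion this is Σ_{j=0}^{4} (−1)^j C(4,j)·(4−j)!.
Computing: 24 − 24 + 12 − 4 + 1 = 9.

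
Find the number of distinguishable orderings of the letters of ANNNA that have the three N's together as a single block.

3

Treat the 3 copies of N as a single block. The multiset to arrange is then {NNN, A, A}, 3 items in all.
That gives (3)!/(2!) = 3 arrangements.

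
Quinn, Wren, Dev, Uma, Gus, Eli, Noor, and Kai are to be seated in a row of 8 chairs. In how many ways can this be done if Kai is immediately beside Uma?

10080

Glue Kai and Uma into one block (2 internal orders), leaving 7 units to arrange in a row.
So the count is 2·(7)! = 10080.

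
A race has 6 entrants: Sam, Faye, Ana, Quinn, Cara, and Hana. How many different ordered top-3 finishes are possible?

This is an ordered selection of 3 from 6: P(6,3).
That gives 6 × 5 × 4 = 120.

120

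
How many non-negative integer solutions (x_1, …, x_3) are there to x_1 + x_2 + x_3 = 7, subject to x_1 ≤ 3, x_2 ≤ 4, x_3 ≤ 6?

Without the upper bounds there are C(9,2) = 36 ways to split 7 among 3 variables.
Subtract solutions that violate a single cap (substitute x_i' = x_i − (cap_i+1)): x_1 ≥ 4 gives C(5,2) = 10; x_2 ≥ 5 gives C(4,2) = 6; x_3 ≥ 7 gives C(2,2) = 1. Together 17.
No two caps can be exceeded simultaneously, so the pair terms are all 0.
By inclusion–exclusion the count is 36 − 17 + 0 = 19.

19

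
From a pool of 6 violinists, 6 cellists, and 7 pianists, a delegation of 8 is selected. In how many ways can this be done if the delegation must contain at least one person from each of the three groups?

72513

Total 8-person selections from all 19: C(19,8) = 75582.
Subtract selections that omit an entire group: no violinists → C(13,8) = 1287; no cellists → C(13,8) = 1287; no pianists → C(12,8) = 495.
Add back selections omitting two groups (i.e. drawn from a single group): C(6,8) + C(6,8) + C(7,8) = 0.
By inclusion–exclusion: 75582 − 3069 + 0 = 72513.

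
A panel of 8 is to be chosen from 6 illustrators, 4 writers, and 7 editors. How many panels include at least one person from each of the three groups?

Total 8-person selections from all 17: C(17,8) = 24310.
Selections missing a whole group: no illustrators → C(11,8) = 165; no writers → C(13,8) = 1287; no editors → C(10,8) = 45.
Add back selections omitting two groups (i.e. drawn from a single group): C(6,8) + C(4,8) + C(7,8) = 0.
By inclusion–exclusion: 24310 − 1497 + 0 = 22813.

22813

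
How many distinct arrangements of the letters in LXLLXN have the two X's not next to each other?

Total arrangements of LXLLXN: 6!/(3!·2!) = 60.
Arrangements with the X's together: treat XX as one letter, giving (5)!/(3!) = 20.
Subtracting, 60 − 20 = 40 arrangements keep the X's apart.

40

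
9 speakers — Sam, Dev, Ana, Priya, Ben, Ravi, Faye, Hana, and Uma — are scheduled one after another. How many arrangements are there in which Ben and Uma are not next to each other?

282240

Of the 9! = 362880 arrangements, those with Ben and Uma adjacent number 2 × 8! = 80640 (treat the pair as a block with 2 internal orders).
So 362880 − 80640 = 282240 arrangements keep them apart.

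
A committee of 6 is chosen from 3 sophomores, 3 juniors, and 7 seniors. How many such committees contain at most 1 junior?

966

Split by how many juniors are chosen (0 through 1).
Sum: C(3,0)·C(10,6) + C(3,1)·C(10,5) = 210 + 756 = 966.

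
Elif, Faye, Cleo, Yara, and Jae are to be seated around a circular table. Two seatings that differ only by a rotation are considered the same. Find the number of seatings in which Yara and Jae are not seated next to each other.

12

All circular seatings of 5 people number (4)! = 24.
Seatings with Yara beside Jae: treat them as a block with 2 internal orders, giving 2 × (3)! = 12.
Subtracting, 24 − 12 = 12.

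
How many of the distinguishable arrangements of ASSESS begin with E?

5

Fix E in the first position and arrange the remaining 5 letters.
Those 5 letters have S appearing 4 times, giving (5)!/(4!) = 5.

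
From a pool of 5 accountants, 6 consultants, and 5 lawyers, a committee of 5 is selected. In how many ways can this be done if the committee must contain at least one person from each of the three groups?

Total 5-person selections from all 16: C(16,5) = 4368.
Subtract selections that omit an entire group: no accountants → C(11,5) = 462; no consultants → C(10,5) = 252; no lawyers → C(11,5) = 462.
Add back selections omitting two groups (i.e. drawn from a single group): C(5,5) + C(6,5) + C(5,5) = 8.
By inclusion–exclusion: 4368 − 1176 + 8 = 3200.

3200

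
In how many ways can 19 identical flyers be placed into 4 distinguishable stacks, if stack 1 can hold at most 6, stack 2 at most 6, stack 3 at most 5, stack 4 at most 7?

Without the upper bounds there are C(22,3) = 1540 ways to split 19 among 4 stacks.
Subtract solutions that violate a single cap (substitute x_i' = x_i − (cap_i+1)): x_1 ≥ 7 gives C(15,3) = 455; x_2 ≥ 7 gives C(15,3) = 455; x_3 ≥ 6 gives C(16,3) = 560; x_4 ≥ 8 gives C(14,3) = 364. Together 1834.
Add back pairs where two caps are both exceeded: 56 + 84 + 35 + 84 + 35 + 56 = 350.
By inclusion–exclusion the count is 1540 − 1834 + 350 = 56.

56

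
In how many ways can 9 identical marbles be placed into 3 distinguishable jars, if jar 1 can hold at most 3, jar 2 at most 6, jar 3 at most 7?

25

By stars and bars, unrestricted non-negative solutions to x_1+…+x_3 = 9 number C(9+2,2) = 55.
Subtract solutions that violate a single cap (substitute x_i' = x_i − (cap_i+1)): x_1 ≥ 4 gives C(7,2) = 21; x_2 ≥ 7 gives C(4,2) = 6; x_3 ≥ 8 gives C(3,2) = 3. Together 30.
No two caps can be exceeded simultaneously, so the pair terms are all 0.
By inclusion–exclusion the count is 55 − 30 + 0 = 25.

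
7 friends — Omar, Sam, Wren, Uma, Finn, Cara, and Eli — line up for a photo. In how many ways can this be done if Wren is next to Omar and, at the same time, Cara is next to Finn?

480

Treat {Wren,Omar} as one block (2 orders) and {Cara,Finn} as another (2 orders).
That leaves 5 units to arrange: 2 × 2 × 5! = 4 × 120 = 480.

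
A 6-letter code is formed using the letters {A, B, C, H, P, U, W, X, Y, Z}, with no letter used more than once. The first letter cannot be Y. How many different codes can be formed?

The first letter has 10−1 = 9 choices (anything except Y).
The remaining 5 letters are filled from the other 9 symbols without repetition: 9 × 8 × 7 × 6 × 5 = 15120.
Total: 9 × 15120 = 136080.

136080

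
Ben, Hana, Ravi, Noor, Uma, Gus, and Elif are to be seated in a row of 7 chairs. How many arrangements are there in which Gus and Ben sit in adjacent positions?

Treat {Gus, Ben} as a single unit. There are 6 units to order, and the pair itself can be ordered 2 ways.
So the count is 2·(6)! = 1440.

1440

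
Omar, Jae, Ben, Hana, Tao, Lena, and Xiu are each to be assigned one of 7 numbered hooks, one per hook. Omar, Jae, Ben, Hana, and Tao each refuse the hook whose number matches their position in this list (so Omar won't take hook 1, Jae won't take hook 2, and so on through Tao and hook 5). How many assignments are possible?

Let Aᵢ (for 1 ≤ i ≤ 5) be the placements that put person i in their forbidden hook. Any j of these fix j positions, leaving (7−j)! ways to fill the rest, and there are C(5,j) ways to pick which j.
By inclusion–exclusion, the number of valid placements is Σ_{j=0}^{5} (−1)^j C(5,j)·(7−j)!.
Computing: 5040 − 3600 + 1200 − 240 + 30 − 2 = 2428.

2428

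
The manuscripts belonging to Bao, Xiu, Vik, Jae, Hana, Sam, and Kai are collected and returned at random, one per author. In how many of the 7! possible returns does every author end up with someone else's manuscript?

1854

This is the derangement count D_7: permutations of 7 items with no fixed point.
By inclusion–exclusion this is Σ_{j=0}^{7} (−1)^j C(7,j)·(7−j)!.
Computing: 5040 − 5040 + 2520 − 840 + 210 − 42 + 7 − 1 = 1854.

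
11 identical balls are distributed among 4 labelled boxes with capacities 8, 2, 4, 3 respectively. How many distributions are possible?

50

By stars and bars, unrestricted non-negative solutions to x_1+…+x_4 = 11 number C(11+3,3) = 364.
Subtract solutions that violate a single cap (substitute x_i' = x_i − (cap_i+1)): x_1 ≥ 9 gives C(5,3) = 10; x_2 ≥ 3 gives C(11,3) = 165; x_3 ≥ 5 gives C(9,3) = 84; x_4 ≥ 4 gives C(10,3) = 120. Together 379.
Add back pairs where two caps are both exceeded: 0 + 0 + 0 + 20 + 35 + 10 = 65.
By inclusion–exclusion the count is 364 − 379 + 65 = 50.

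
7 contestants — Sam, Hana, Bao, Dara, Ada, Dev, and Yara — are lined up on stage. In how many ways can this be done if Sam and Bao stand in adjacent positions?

1440

Treat {Sam, Bao} as a single unit. There are 6 units to order, and the pair itself can be ordered 2 ways.
That gives 2 × 6! = 2 × 720 = 1440.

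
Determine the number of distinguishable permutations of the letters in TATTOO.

60

The 6 letters of TATTOO have repeats: O appearing twice and T appearing 3 times.
Dividing 6! = 720 by 3!·2! = 12 for the repeated letters gives 60.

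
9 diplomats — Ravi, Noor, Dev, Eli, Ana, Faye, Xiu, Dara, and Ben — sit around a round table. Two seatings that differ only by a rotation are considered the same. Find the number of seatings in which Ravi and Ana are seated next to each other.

10080

Treat {Ravi, Ana} as one unit (2 internal orders) and seat the resulting 8 units around the table: (7)! circular arrangements.
So 2 × (7)! = 2 × 5040 = 10080.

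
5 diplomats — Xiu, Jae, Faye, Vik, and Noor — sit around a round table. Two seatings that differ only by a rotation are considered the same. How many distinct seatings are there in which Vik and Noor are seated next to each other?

Glue Vik and Noor into a block (2 internal orders). Seating 4 units around a circle gives (3)! arrangements.
So 2 × (3)! = 2 × 6 = 12.

12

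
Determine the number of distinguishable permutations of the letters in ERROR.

Letter multiplicities in ERROR: E×1, O×1, R×3.
Dividing 5! = 120 by 3! = 6 for the repeated letters gives 20.

20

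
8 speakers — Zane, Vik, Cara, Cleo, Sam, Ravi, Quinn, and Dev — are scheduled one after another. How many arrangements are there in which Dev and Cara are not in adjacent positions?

30240

There are 8! = 40320 arrangements in all. If Dev and Cara are adjacent, merging them into one block gives 2·(7)! = 10080 arrangements.
So 40320 − 10080 = 30240 arrangements keep them apart.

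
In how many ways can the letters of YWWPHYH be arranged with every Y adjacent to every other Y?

Treat the 2 copies of Y as a single block. The multiset to arrange is then {YY, H, H, P, W, W}, 6 items in all.
That gives (6)!/(2!·2!) = 180 arrangements.

180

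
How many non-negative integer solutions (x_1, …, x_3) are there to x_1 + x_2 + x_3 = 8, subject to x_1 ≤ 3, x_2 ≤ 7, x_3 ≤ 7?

28

By stars and bars, unrestricted non-negative solutions to x_1+…+x_3 = 8 number C(8+2,2) = 45.
Subtract solutions that violate a single cap (substitute x_i' = x_i − (cap_i+1)): x_1 ≥ 4 gives C(6,2) = 15; x_2 ≥ 8 gives C(2,2) = 1; x_3 ≥ 8 gives C(2,2) = 1. Together 17.
No two caps can be exceeded simultaneously, so the pair terms are all 0.
By inclusion–exclusion the count is 45 − 17 + 0 = 28.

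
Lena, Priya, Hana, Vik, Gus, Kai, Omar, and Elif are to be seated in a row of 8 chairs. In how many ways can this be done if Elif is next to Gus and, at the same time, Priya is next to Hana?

Treat {Elif,Gus} as one block (2 orders) and {Priya,Hana} as another (2 orders).
That leaves 6 units to arrange: 2 × 2 × 6! = 4 × 720 = 2880.

2880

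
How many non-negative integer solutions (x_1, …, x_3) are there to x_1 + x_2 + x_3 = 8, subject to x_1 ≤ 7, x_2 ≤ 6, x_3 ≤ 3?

Ignoring the caps, the number of non-negative solutions to x_1+…+x_3 = 8 is C(10,2) = 45.
Subtract solutions that violate a single cap (substitute x_i' = x_i − (cap_i+1)): x_1 ≥ 8 gives C(2,2) = 1; x_2 ≥ 7 gives C(3,2) = 3; x_3 ≥ 4 gives C(6,2) = 15. Together 19.
No two caps can be exceeded simultaneously, so the pair terms are all 0.
By inclusion–exclusion the count is 45 − 19 + 0 = 26.

26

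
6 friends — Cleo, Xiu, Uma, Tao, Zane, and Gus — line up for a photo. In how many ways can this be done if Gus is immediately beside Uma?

Treat {Gus, Uma} as a single unit. There are 5 units to order, and the pair itself can be ordered 2 ways.
So the count is 2·(5)! = 240.

240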